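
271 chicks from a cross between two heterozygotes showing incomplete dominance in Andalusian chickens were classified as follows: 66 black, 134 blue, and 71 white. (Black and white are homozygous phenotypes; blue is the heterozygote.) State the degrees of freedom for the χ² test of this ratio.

2

With incomplete dominance, a heterozygote × heterozygote cross gives a 1:2:1 phenotypic ratio.
A goodness-of-fit test with 3 phenotype classes has df = 3 − 1 = 2.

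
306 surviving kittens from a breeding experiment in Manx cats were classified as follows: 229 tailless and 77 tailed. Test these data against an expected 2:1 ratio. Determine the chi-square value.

Expected counts for N = 306 under a 2:1 ratio (total parts = 3):
  tailless: 306 × 2/3 = 204
  tailed: 306 × 1/3 = 102
χ² = Σ (O − E)² / E
  tailless: (229 − 204)² / 204 = 3.0637
  tailed: (77 − 102)² / 102 = 6.1275
χ² = 3.0637 + 6.1275 = 9.1912 ≈ 9.191

9.191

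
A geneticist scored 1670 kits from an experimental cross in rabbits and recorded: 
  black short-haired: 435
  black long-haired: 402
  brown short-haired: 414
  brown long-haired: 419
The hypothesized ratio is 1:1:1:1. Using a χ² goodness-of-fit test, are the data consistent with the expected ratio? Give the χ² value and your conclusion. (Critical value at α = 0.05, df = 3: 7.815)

1.344; consistent

Expected counts for N = 1670 under a 1:1:1:1 ratio (total parts = 4):
  black short-haired: 1670 × 1/4 = 417.5
  black long-haired: 1670 × 1/4 = 417.5
  brown short-haired: 1670 × 1/4 = 417.5
  brown long-haired: 1670 × 1/4 = 417.5
χ² = Σ (O − E)² / E
  black short-haired: (435 − 417.5)² / 417.5 = 0.7335
  black long-haired: (402 − 417.5)² / 417.5 = 0.5754
  brown short-haired: (414 − 417.5)² / 417.5 = 0.0293
  brown long-haired: (419 − 417.5)² / 417.5 = 0.0054
χ² = 0.7335 + 0.5754 + 0.0293 + 0.0054 = 1.3436 ≈ 1.344
Degrees of freedom = 4 − 1 = 3; critical value at α = 0.05 is 7.815.
Since 1.344 < 7.815, we fail to reject the null hypothesis — the data are consistent with the 1:1:1:1 ratio.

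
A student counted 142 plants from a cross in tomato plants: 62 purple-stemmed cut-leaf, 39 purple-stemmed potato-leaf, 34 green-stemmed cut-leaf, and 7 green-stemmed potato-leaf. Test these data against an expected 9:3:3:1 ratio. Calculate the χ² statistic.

The 9:3:3:1 ratio has 16 parts, so with N = 142 the expected counts are:
  purple-stemmed cut-leaf: 142 × 9/16 = 79.875
  purple-stemmed potato-leaf: 142 × 3/16 = 26.625
  green-stemmed cut-leaf: 142 × 3/16 = 26.625
  green-stemmed potato-leaf: 142 × 1/16 = 8.875
χ² = Σ (O − E)² / E
  purple-stemmed cut-leaf: (62 − 79.875)² / 79.875 = 4.0002
  purple-stemmed potato-leaf: (39 − 26.625)² / 26.625 = 5.7518
  green-stemmed cut-leaf: (34 − 26.625)² / 26.625 = 2.0428
  green-stemmed potato-leaf: (7 − 8.875)² / 8.875 = 0.3961
χ² = 4.0002 + 5.7518 + 2.0428 + 0.3961 = 12.1909 ≈ 12.191

12.191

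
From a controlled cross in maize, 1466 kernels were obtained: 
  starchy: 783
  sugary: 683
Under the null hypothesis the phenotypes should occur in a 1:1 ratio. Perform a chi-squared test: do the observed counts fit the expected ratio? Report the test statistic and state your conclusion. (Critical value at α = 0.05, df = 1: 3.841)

Total ratio parts = 2. Expected numbers out of 1466:
  starchy: 1466 × 1/2 = 733
  sugary: 1466 × 1/2 = 733
χ² = Σ (O − E)² / E
  starchy: (783 − 733)² / 733 = 3.4106
  sugary: (683 − 733)² / 733 = 3.4106
χ² = 3.4106 + 3.4106 = 6.8212 ≈ 6.821
Degrees of freedom = 2 − 1 = 1; critical value at α = 0.05 is 3.841.
Since 6.821 > 3.841, we reject the null hypothesis — the data do not fit the 1:1 ratio.

6.821; not consistent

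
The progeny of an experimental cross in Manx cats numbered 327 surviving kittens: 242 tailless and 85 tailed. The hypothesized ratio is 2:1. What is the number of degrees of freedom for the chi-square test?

A goodness-of-fit test with 2 phenotype classes has df = 2 − 1 = 1.

1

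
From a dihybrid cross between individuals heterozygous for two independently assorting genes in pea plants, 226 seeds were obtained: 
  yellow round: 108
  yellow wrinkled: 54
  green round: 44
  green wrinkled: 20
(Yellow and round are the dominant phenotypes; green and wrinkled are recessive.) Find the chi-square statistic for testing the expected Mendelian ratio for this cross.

A dihybrid F₂ with independent assortment and complete dominance at both loci gives a 9:3:3:1 phenotypic ratio.
Expected counts for N = 226 under a 9:3:3:1 ratio (total parts = 16):
  yellow round: 226 × 9/16 = 127.125
  yellow wrinkled: 226 × 3/16 = 42.375
  green round: 226 × 3/16 = 42.375
  green wrinkled: 226 × 1/16 = 14.125
χ² = Σ (O − E)² / E
  yellow round: (108 − 127.125)² / 127.125 = 2.8772
  yellow wrinkled: (54 − 42.375)² / 42.375 = 3.1892
  green round: (44 − 42.375)² / 42.375 = 0.0623
  green wrinkled: (20 − 14.125)² / 14.125 = 2.4436
χ² = 2.8772 + 3.1892 + 0.0623 + 2.4436 = 8.5723 ≈ 8.572

8.572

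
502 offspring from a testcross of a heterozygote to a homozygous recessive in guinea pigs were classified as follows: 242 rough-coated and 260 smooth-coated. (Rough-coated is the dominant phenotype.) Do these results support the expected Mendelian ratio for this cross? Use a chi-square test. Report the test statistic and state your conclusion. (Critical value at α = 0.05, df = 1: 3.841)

0.645; consistent

A testcross of a heterozygote (Aa × aa) gives a 1:1 phenotypic ratio.
Expected counts for N = 502 under a 1:1 ratio (total parts = 2):
  rough-coated: 502 × 1/2 = 251
  smooth-coated: 502 × 1/2 = 251
χ² = Σ (O − E)² / E
  rough-coated: (242 − 251)² / 251 = 0.3227
  smooth-coated: (260 − 251)² / 251 = 0.3227
χ² = 0.3227 + 0.3227 = 0.6454 ≈ 0.645
Degrees of freedom = 2 − 1 = 1; critical value at α = 0.05 is 3.841.
Since 0.645 < 3.841, we fail to reject the null hypothesis — the data are consistent with the 1:1 ratio.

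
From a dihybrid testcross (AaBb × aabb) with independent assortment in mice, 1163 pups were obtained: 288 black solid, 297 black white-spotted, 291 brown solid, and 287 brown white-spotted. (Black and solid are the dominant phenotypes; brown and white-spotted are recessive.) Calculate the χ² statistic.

0.209

A dihybrid testcross with independent assortment gives a 1:1:1:1 ratio.
Under the 1:1:1:1 hypothesis (Σ ratio = 4, N = 1163):
  black solid: 1163 × 1/4 = 290.75
  black white-spotted: 1163 × 1/4 = 290.75
  brown solid: 1163 × 1/4 = 290.75
  brown white-spotted: 1163 × 1/4 = 290.75
χ² = Σ (O − E)² / E
  black solid: (288 − 290.75)² / 290.75 = 0.0260
  black white-spotted: (297 − 290.75)² / 290.75 = 0.1344
  brown solid: (291 − 290.75)² / 290.75 = 0.0002
  brown white-spotted: (287 − 290.75)² / 290.75 = 0.0484
χ² = 0.0260 + 0.1344 + 0.0002 + 0.0484 = 0.209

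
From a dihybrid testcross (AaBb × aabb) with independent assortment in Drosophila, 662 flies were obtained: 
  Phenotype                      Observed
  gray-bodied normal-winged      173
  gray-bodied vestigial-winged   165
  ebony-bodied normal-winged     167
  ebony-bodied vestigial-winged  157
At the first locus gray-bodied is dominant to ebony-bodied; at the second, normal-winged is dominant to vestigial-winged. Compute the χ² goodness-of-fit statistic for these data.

A dihybrid testcross with independent assortment gives a 1:1:1:1 ratio.
The 1:1:1:1 ratio has 4 parts, so with N = 662 the expected counts are:
  gray-bodied normal-winged: 662 × 1/4 = 165.5
  gray-bodied vestigial-winged: 662 × 1/4 = 165.5
  ebony-bodied normal-winged: 662 × 1/4 = 165.5
  ebony-bodied vestigial-winged: 662 × 1/4 = 165.5
χ² = Σ (O − E)² / E
  gray-bodied normal-winged: (173 − 165.5)² / 165.5 = 0.3399
  gray-bodied vestigial-winged: (165 − 165.5)² / 165.5 = 0.0015
  ebony-bodied normal-winged: (167 − 165.5)² / 165.5 = 0.0136
  ebony-bodied vestigial-winged: (157 − 165.5)² / 165.5 = 0.4366
χ² = 0.3399 + 0.0015 + 0.0136 + 0.4366 = 0.7916 ≈ 0.792

0.792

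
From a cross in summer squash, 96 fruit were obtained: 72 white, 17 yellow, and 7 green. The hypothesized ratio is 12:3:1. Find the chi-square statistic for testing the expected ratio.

Expected counts for N = 96 under a 12:3:1 ratio (total parts = 16):
  white: 96 × 12/16 = 72
  yellow: 96 × 3/16 = 18
  green: 96 × 1/16 = 6
χ² = Σ (O − E)² / E
  white: (72 − 72)² / 72 = 0.0000
  yellow: (17 − 18)² / 18 = 0.0556
  green: (7 − 6)² / 6 = 0.1667
χ² = 0.0000 + 0.0556 + 0.1667 = 0.2223 ≈ 0.222

0.222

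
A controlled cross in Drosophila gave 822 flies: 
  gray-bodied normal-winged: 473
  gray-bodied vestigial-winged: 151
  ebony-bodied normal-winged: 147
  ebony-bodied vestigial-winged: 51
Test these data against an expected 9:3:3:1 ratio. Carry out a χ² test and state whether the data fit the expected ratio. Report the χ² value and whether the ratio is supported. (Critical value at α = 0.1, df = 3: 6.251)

Expected counts for N = 822 under a 9:3:3:1 ratio (total parts = 16):
  gray-bodied normal-winged: 822 × 9/16 = 462.375
  gray-bodied vestigial-winged: 822 × 3/16 = 154.125
  ebony-bodied normal-winged: 822 × 3/16 = 154.125
  ebony-bodied vestigial-winged: 822 × 1/16 = 51.375
χ² = Σ (O − E)² / E
  gray-bodied normal-winged: (473 − 462.375)² / 462.375 = 0.2442
  gray-bodied vestigial-winged: (151 − 154.125)² / 154.125 = 0.0634
  ebony-bodied normal-winged: (147 − 154.125)² / 154.125 = 0.3294
  ebony-bodied vestigial-winged: (51 − 51.375)² / 51.375 = 0.0027
χ² = 0.2442 + 0.0634 + 0.3294 + 0.0027 = 0.6397 ≈ 0.640
Degrees of freedom = 4 − 1 = 3; critical value at α = 0.1 is 6.251.
Since 0.640 < 6.251, we fail to reject the null hypothesis — the data are consistent with the 9:3:3:1 ratio.

0.640; consistent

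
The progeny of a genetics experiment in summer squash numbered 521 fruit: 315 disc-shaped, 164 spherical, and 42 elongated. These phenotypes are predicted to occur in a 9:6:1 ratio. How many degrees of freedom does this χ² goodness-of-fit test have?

A goodness-of-fit test with 3 phenotype classes has df = 3 − 1 = 2.

2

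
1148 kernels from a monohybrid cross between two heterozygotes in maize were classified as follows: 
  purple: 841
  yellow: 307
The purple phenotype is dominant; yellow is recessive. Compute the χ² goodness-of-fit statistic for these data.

For a monohybrid cross between heterozygotes with complete dominance, the expected phenotypic ratio is 3:1.
Total ratio parts = 4. Expected numbers out of 1148:
  purple: 1148 × 3/4 = 861
  yellow: 1148 × 1/4 = 287
χ² = Σ (O − E)² / E
  purple: (841 − 861)² / 861 = 0.4646
  yellow: (307 − 287)² / 287 = 1.3937
χ² = 0.4646 + 1.3937 = 1.8583 ≈ 1.858

1.858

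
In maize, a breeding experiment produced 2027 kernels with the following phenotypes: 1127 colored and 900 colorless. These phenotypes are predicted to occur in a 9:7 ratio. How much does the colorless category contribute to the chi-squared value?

Under the 9:7 hypothesis (Σ ratio = 16, N = 2027):
  colored: 2027 × 9/16 = 1140.1875
  colorless: 2027 × 7/16 = 886.8125
Contribution of colorless: (900 − 886.8125)² / 886.8125 = 0.1961

0.196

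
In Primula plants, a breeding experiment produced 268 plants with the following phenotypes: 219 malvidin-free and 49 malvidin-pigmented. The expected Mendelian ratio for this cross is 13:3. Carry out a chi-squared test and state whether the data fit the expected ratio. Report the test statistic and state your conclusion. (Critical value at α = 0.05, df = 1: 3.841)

Expected counts for N = 268 under a 13:3 ratio (total parts = 16):
  malvidin-free: 268 × 13/16 = 217.75
  malvidin-pigmented: 268 × 3/16 = 50.25
χ² = Σ (O − E)² / E
  malvidin-free: (219 − 217.75)² / 217.75 = 0.0072
  malvidin-pigmented: (49 − 50.25)² / 50.25 = 0.0311
χ² = 0.0072 + 0.0311 = 0.0383 ≈ 0.038
Degrees of freedom = 2 − 1 = 1; critical value at α = 0.05 is 3.841.
Since 0.038 < 3.841, we fail to reject the null hypothesis — the data are consistent with the 13:3 ratio.

0.038; consistent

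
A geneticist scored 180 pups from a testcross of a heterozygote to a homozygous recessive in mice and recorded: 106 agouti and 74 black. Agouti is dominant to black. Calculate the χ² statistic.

5.689

A testcross of a heterozygote (Aa × aa) gives a 1:1 phenotypic ratio.
The 1:1 ratio has 2 parts, so with N = 180 the expected counts are:
  agouti: 180 × 1/2 = 90
  black: 180 × 1/2 = 90
χ² = Σ (O − E)² / E
  agouti: (106 − 90)² / 90 = 2.8444
  black: (74 − 90)² / 90 = 2.8444
χ² = 2.8444 + 2.8444 = 5.6888 ≈ 5.689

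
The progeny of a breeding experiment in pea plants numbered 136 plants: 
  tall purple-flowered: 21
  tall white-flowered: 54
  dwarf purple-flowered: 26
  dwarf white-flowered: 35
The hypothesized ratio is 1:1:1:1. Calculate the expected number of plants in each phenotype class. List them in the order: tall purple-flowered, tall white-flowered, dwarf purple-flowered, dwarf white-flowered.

34, 34, 34, 34

Under the 1:1:1:1 hypothesis (Σ ratio = 4, N = 136):
  tall purple-flowered: 136 × 1/4 = 34
  tall white-flowered: 136 × 1/4 = 34
  dwarf purple-flowered: 136 × 1/4 = 34
  dwarf white-flowered: 136 × 1/4 = 34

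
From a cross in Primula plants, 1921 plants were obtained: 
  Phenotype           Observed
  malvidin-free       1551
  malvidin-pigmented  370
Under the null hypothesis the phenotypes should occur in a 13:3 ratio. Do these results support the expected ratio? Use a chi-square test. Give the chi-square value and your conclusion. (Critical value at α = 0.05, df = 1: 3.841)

0.329; consistent

The 13:3 ratio has 16 parts, so with N = 1921 the expected counts are:
  malvidin-free: 1921 × 13/16 = 1560.8125
  malvidin-pigmented: 1921 × 3/16 = 360.1875
χ² = Σ (O − E)² / E
  malvidin-free: (1551 − 1560.8125)² / 1560.8125 = 0.0617
  malvidin-pigmented: (370 − 360.1875)² / 360.1875 = 0.2673
χ² = 0.0617 + 0.2673 = 0.329
Degrees of freedom = 2 − 1 = 1; critical value at α = 0.05 is 3.841.
Since 0.329 < 3.841, we fail to reject the null hypothesis — the data are consistent with the 13:3 ratio.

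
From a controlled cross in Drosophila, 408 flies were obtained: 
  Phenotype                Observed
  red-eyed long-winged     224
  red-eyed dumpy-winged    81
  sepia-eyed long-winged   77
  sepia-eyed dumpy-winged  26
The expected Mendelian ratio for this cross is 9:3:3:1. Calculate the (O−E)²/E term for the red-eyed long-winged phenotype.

0.132

Expected counts for N = 408 under a 9:3:3:1 ratio (total parts = 16):
  red-eyed long-winged: 408 × 9/16 = 229.5
  red-eyed dumpy-winged: 408 × 3/16 = 76.5
  sepia-eyed long-winged: 408 × 3/16 = 76.5
  sepia-eyed dumpy-winged: 408 × 1/16 = 25.5
Contribution of red-eyed long-winged: (224 − 229.5)² / 229.5 = 0.1318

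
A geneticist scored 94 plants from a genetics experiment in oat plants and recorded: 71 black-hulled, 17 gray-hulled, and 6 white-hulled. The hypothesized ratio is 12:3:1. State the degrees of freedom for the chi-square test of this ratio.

A goodness-of-fit test with 3 phenotype classes has df = 3 − 1 = 2.

2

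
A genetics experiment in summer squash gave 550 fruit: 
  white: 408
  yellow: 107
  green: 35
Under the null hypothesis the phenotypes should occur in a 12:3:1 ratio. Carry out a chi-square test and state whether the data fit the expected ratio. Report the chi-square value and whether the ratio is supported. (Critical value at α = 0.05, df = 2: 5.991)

0.206; consistent

Under the 12:3:1 hypothesis (Σ ratio = 16, N = 550):
  white: 550 × 12/16 = 412.5
  yellow: 550 × 3/16 = 103.125
  green: 550 × 1/16 = 34.375
χ² = Σ (O − E)² / E
  white: (408 − 412.5)² / 412.5 = 0.0491
  yellow: (107 − 103.125)² / 103.125 = 0.1456
  green: (35 − 34.375)² / 34.375 = 0.0114
χ² = 0.0491 + 0.1456 + 0.0114 = 0.2061 ≈ 0.206
Degrees of freedom = 3 − 1 = 2; critical value at α = 0.05 is 5.991.
Since 0.206 < 5.991, we fail to reject the null hypothesis — the data are consistent with the 12:3:1 ratio.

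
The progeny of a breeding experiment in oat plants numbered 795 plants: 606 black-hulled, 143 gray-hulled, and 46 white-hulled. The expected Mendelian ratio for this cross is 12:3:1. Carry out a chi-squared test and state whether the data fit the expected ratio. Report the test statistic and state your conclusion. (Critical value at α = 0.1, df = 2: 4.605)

Expected counts for N = 795 under a 12:3:1 ratio (total parts = 16):
  black-hulled: 795 × 12/16 = 596.25
  gray-hulled: 795 × 3/16 = 149.0625
  white-hulled: 795 × 1/16 = 49.6875
χ² = Σ (O − E)² / E
  black-hulled: (606 − 596.25)² / 596.25 = 0.1594
  gray-hulled: (143 − 149.0625)² / 149.0625 = 0.2466
  white-hulled: (46 − 49.6875)² / 49.6875 = 0.2737
χ² = 0.1594 + 0.2466 + 0.2737 = 0.6797 ≈ 0.680
Degrees of freedom = 3 − 1 = 2; critical value at α = 0.1 is 4.605.
Since 0.680 < 4.605, we fail to reject the null hypothesis — the data are consistent with the 12:3:1 ratio.

0.680; consistent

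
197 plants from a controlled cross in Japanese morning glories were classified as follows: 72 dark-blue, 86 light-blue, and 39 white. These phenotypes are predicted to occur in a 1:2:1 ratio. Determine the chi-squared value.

14.228

The 1:2:1 ratio has 4 parts, so with N = 197 the expected counts are:
  dark-blue: 197 × 1/4 = 49.25
  light-blue: 197 × 2/4 = 98.5
  white: 197 × 1/4 = 49.25
χ² = Σ (O − E)² / E
  dark-blue: (72 − 49.25)² / 49.25 = 10.5089
  light-blue: (86 − 98.5)² / 98.5 = 1.5863
  white: (39 − 49.25)² / 49.25 = 2.1332
χ² = 10.5089 + 1.5863 + 2.1332 = 14.2284 ≈ 14.228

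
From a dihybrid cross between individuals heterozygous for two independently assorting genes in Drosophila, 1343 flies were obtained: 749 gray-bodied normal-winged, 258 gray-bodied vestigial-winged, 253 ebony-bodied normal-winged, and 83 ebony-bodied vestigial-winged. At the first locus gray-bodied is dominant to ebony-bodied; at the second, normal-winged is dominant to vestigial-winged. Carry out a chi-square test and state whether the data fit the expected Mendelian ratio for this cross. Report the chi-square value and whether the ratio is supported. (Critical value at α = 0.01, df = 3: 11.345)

0.223; consistent

A dihybrid F₂ with independent assortment and complete dominance at both loci gives a 9:3:3:1 phenotypic ratio.
Under the 9:3:3:1 hypothesis (Σ ratio = 16, N = 1343):
  gray-bodied normal-winged: 1343 × 9/16 = 755.4375
  gray-bodied vestigial-winged: 1343 × 3/16 = 251.8125
  ebony-bodied normal-winged: 1343 × 3/16 = 251.8125
  ebony-bodied vestigial-winged: 1343 × 1/16 = 83.9375
χ² = Σ (O − E)² / E
  gray-bodied normal-winged: (749 − 755.4375)² / 755.4375 = 0.0549
  gray-bodied vestigial-winged: (258 − 251.8125)² / 251.8125 = 0.1520
  ebony-bodied normal-winged: (253 − 251.8125)² / 251.8125 = 0.0056
  ebony-bodied vestigial-winged: (83 − 83.9375)² / 83.9375 = 0.0105
χ² = 0.0549 + 0.1520 + 0.0056 + 0.0105 = 0.223
Degrees of freedom = 4 − 1 = 3; critical value at α = 0.01 is 11.345.
Since 0.223 < 11.345, we fail to reject the null hypothesis — the data are consistent with the 9:3:3:1 ratio.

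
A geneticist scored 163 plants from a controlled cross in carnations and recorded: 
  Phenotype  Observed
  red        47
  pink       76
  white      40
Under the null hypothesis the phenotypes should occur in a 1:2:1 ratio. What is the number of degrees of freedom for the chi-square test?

2

A goodness-of-fit test with 3 phenotype classes has df = 3 − 1 = 2.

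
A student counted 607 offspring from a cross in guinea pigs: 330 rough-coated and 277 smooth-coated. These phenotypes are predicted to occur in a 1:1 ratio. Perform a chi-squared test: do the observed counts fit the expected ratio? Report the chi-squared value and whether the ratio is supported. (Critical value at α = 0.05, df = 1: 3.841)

The 1:1 ratio has 2 parts, so with N = 607 the expected counts are:
  rough-coated: 607 × 1/2 = 303.5
  smooth-coated: 607 × 1/2 = 303.5
χ² = Σ (O − E)² / E
  rough-coated: (330 − 303.5)² / 303.5 = 2.3138
  smooth-coated: (277 − 303.5)² / 303.5 = 2.3138
χ² = 2.3138 + 2.3138 = 4.6276 ≈ 4.628
Degrees of freedom = 2 − 1 = 1; critical value at α = 0.05 is 3.841.
Since 4.628 > 3.841, we reject the null hypothesis — the data do not fit the 1:1 ratio.

4.628; not consistent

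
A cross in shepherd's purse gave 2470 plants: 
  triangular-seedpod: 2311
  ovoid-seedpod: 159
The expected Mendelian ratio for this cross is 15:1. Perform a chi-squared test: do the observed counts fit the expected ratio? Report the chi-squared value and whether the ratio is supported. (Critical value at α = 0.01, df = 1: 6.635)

0.148; consistent

The 15:1 ratio has 16 parts, so with N = 2470 the expected counts are:
  triangular-seedpod: 2470 × 15/16 = 2315.625
  ovoid-seedpod: 2470 × 1/16 = 154.375
χ² = Σ (O − E)² / E
  triangular-seedpod: (2311 − 2315.625)² / 2315.625 = 0.0092
  ovoid-seedpod: (159 − 154.375)² / 154.375 = 0.1386
χ² = 0.0092 + 0.1386 = 0.1478 ≈ 0.148
Degrees of freedom = 2 − 1 = 1; critical value at α = 0.01 is 6.635.
Since 0.148 < 6.635, we fail to reject the null hypothesis — the data are consistent with the 15:1 ratio.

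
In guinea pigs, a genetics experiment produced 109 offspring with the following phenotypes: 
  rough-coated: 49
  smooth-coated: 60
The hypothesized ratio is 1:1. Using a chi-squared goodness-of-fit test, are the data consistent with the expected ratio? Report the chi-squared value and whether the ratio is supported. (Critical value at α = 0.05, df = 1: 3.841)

1.110; consistent

The 1:1 ratio has 2 parts, so with N = 109 the expected counts are:
  rough-coated: 109 × 1/2 = 54.5
  smooth-coated: 109 × 1/2 = 54.5
χ² = Σ (O − E)² / E
  rough-coated: (49 − 54.5)² / 54.5 = 0.5550
  smooth-coated: (60 − 54.5)² / 54.5 = 0.5550
χ² = 0.5550 + 0.5550 = 1.110
Degrees of freedom = 2 − 1 = 1; critical value at α = 0.05 is 3.841.
Since 1.110 < 3.841, we fail to reject the null hypothesis — the data are consistent with the 1:1 ratio.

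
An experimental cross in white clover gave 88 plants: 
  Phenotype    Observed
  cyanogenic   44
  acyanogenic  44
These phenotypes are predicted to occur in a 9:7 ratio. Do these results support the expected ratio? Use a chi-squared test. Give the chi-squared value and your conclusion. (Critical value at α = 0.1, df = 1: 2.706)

1.397; consistent

Total ratio parts = 16. Expected numbers out of 88:
  cyanogenic: 88 × 9/16 = 49.5
  acyanogenic: 88 × 7/16 = 38.5
χ² = Σ (O − E)² / E
  cyanogenic: (44 − 49.5)² / 49.5 = 0.6111
  acyanogenic: (44 − 38.5)² / 38.5 = 0.7857
χ² = 0.6111 + 0.7857 = 1.3968 ≈ 1.397
Degrees of freedom = 2 − 1 = 1; critical value at α = 0.1 is 2.706.
Since 1.397 < 2.706, we fail to reject the null hypothesis — the data are consistent with the 9:7 ratio.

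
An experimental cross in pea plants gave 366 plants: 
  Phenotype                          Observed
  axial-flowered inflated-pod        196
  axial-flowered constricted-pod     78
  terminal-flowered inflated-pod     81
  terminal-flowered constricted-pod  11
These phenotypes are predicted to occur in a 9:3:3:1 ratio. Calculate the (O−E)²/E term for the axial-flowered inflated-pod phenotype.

Total ratio parts = 16. Expected numbers out of 366:
  axial-flowered inflated-pod: 366 × 9/16 = 205.875
  axial-flowered constricted-pod: 366 × 3/16 = 68.625
  terminal-flowered inflated-pod: 366 × 3/16 = 68.625
  terminal-flowered constricted-pod: 366 × 1/16 = 22.875
Contribution of axial-flowered inflated-pod: (196 − 205.875)² / 205.875 = 0.4737

0.474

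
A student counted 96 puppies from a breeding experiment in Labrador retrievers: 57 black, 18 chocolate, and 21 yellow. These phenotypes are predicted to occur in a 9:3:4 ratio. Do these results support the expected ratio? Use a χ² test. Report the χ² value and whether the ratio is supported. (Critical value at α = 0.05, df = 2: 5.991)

The 9:3:4 ratio has 16 parts, so with N = 96 the expected counts are:
  black: 96 × 9/16 = 54
  chocolate: 96 × 3/16 = 18
  yellow: 96 × 4/16 = 24
χ² = Σ (O − E)² / E
  black: (57 − 54)² / 54 = 0.1667
  chocolate: (18 − 18)² / 18 = 0.0000
  yellow: (21 − 24)² / 24 = 0.3750
χ² = 0.1667 + 0.0000 + 0.3750 = 0.5417 ≈ 0.542
Degrees of freedom = 3 − 1 = 2; critical value at α = 0.05 is 5.991.
Since 0.542 < 5.991, we fail to reject the null hypothesis — the data are consistent with the 9:3:4 ratio.

0.542; consistent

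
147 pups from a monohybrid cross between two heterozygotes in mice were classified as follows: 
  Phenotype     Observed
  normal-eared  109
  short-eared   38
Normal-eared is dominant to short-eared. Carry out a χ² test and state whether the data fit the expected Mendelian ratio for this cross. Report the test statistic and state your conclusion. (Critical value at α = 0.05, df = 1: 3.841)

For a monohybrid cross between heterozygotes with complete dominance, the expected phenotypic ratio is 3:1.
Total ratio parts = 4. Expected numbers out of 147:
  normal-eared: 147 × 3/4 = 110.25
  short-eared: 147 × 1/4 = 36.75
χ² = Σ (O − E)² / E
  normal-eared: (109 − 110.25)² / 110.25 = 0.0142
  short-eared: (38 − 36.75)² / 36.75 = 0.0425
χ² = 0.0142 + 0.0425 = 0.0567 ≈ 0.057
Degrees of freedom = 2 − 1 = 1; critical value at α = 0.05 is 3.841.
Since 0.057 < 3.841, we fail to reject the null hypothesis — the data are consistent with the 3:1 ratio.

0.057; consistent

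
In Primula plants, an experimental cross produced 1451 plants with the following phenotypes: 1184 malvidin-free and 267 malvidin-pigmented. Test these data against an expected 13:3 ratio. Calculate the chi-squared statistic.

0.116

Expected counts for N = 1451 under a 13:3 ratio (total parts = 16):
  malvidin-free: 1451 × 13/16 = 1178.9375
  malvidin-pigmented: 1451 × 3/16 = 272.0625
χ² = Σ (O − E)² / E
  malvidin-free: (1184 − 1178.9375)² / 1178.9375 = 0.0217
  malvidin-pigmented: (267 − 272.0625)² / 272.0625 = 0.0942
χ² = 0.0217 + 0.0942 = 0.1159 ≈ 0.116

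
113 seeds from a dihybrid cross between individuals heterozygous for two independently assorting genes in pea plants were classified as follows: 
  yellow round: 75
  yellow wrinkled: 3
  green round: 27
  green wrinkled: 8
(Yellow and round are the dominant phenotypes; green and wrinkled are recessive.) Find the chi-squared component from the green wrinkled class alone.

A dihybrid F₂ with independent assortment and complete dominance at both loci gives a 9:3:3:1 phenotypic ratio.
Total ratio parts = 16. Expected numbers out of 113:
  yellow round: 113 × 9/16 = 63.5625
  yellow wrinkled: 113 × 3/16 = 21.1875
  green round: 113 × 3/16 = 21.1875
  green wrinkled: 113 × 1/16 = 7.0625
Contribution of green wrinkled: (8 − 7.0625)² / 7.0625 = 0.1244

0.124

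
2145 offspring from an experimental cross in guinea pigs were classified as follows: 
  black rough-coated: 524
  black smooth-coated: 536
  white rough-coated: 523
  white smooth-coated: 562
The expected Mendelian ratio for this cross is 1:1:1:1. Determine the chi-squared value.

1.844

Under the 1:1:1:1 hypothesis (Σ ratio = 4, N = 2145):
  black rough-coated: 2145 × 1/4 = 536.25
  black smooth-coated: 2145 × 1/4 = 536.25
  white rough-coated: 2145 × 1/4 = 536.25
  white smooth-coated: 2145 × 1/4 = 536.25
χ² = Σ (O − E)² / E
  black rough-coated: (524 − 536.25)² / 536.25 = 0.2798
  black smooth-coated: (536 − 536.25)² / 536.25 = 0.0001
  white rough-coated: (523 − 536.25)² / 536.25 = 0.3274
  white smooth-coated: (562 − 536.25)² / 536.25 = 1.2365
χ² = 0.2798 + 0.0001 + 0.3274 + 1.2365 = 1.8438 ≈ 1.844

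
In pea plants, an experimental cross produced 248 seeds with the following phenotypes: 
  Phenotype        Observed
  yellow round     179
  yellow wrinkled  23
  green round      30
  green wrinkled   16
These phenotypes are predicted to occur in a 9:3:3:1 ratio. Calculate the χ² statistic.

Under the 9:3:3:1 hypothesis (Σ ratio = 16, N = 248):
  yellow round: 248 × 9/16 = 139.5
  yellow wrinkled: 248 × 3/16 = 46.5
  green round: 248 × 3/16 = 46.5
  green wrinkled: 248 × 1/16 = 15.5
χ² = Σ (O − E)² / E
  yellow round: (179 − 139.5)² / 139.5 = 11.1846
  yellow wrinkled: (23 − 46.5)² / 46.5 = 11.8763
  green round: (30 − 46.5)² / 46.5 = 5.8548
  green wrinkled: (16 − 15.5)² / 15.5 = 0.0161
χ² = 11.1846 + 11.8763 + 5.8548 + 0.0161 = 28.9318 ≈ 28.932

28.932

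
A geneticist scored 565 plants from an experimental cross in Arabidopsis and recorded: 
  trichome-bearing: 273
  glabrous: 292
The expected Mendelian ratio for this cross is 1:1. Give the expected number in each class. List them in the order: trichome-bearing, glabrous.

Total ratio parts = 2. Expected numbers out of 565:
  trichome-bearing: 565 × 1/2 = 282.5
  glabrous: 565 × 1/2 = 282.5

282.5, 282.5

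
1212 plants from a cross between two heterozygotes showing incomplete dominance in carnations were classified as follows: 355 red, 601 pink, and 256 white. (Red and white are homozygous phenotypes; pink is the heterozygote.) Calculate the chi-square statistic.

16.256

With incomplete dominance, a heterozygote × heterozygote cross gives a 1:2:1 phenotypic ratio.
Expected counts for N = 1212 under a 1:2:1 ratio (total parts = 4):
  red: 1212 × 1/4 = 303
  pink: 1212 × 2/4 = 606
  white: 1212 × 1/4 = 303
χ² = Σ (O − E)² / E
  red: (355 − 303)² / 303 = 8.9241
  pink: (601 − 606)² / 606 = 0.0413
  white: (256 − 303)² / 303 = 7.2904
χ² = 8.9241 + 0.0413 + 7.2904 = 16.2558 ≈ 16.256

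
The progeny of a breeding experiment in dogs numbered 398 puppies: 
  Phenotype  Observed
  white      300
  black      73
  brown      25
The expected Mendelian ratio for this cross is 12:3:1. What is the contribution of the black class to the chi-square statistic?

Expected counts for N = 398 under a 12:3:1 ratio (total parts = 16):
  white: 398 × 12/16 = 298.5
  black: 398 × 3/16 = 74.625
  brown: 398 × 1/16 = 24.875
Contribution of black: (73 − 74.625)² / 74.625 = 0.0354

0.035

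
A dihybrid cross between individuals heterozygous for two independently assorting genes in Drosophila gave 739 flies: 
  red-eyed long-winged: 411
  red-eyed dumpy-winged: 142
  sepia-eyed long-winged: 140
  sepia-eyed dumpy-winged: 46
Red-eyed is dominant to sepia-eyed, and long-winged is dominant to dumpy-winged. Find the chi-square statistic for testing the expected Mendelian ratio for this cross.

A dihybrid F₂ with independent assortment and complete dominance at both loci gives a 9:3:3:1 phenotypic ratio.
Total ratio parts = 16. Expected numbers out of 739:
  red-eyed long-winged: 739 × 9/16 = 415.6875
  red-eyed dumpy-winged: 739 × 3/16 = 138.5625
  sepia-eyed long-winged: 739 × 3/16 = 138.5625
  sepia-eyed dumpy-winged: 739 × 1/16 = 46.1875
χ² = Σ (O − E)² / E
  red-eyed long-winged: (411 − 415.6875)² / 415.6875 = 0.0529
  red-eyed dumpy-winged: (142 − 138.5625)² / 138.5625 = 0.0853
  sepia-eyed long-winged: (140 − 138.5625)² / 138.5625 = 0.0149
  sepia-eyed dumpy-winged: (46 − 46.1875)² / 46.1875 = 0.0008
χ² = 0.0529 + 0.0853 + 0.0149 + 0.0008 = 0.1539 ≈ 0.154

0.154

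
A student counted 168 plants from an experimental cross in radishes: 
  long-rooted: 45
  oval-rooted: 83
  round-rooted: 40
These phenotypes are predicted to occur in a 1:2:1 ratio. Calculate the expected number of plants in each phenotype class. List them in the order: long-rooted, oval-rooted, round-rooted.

42, 84, 42

The 1:2:1 ratio has 4 parts, so with N = 168 the expected counts are:
  long-rooted: 168 × 1/4 = 42
  oval-rooted: 168 × 2/4 = 84
  round-rooted: 168 × 1/4 = 42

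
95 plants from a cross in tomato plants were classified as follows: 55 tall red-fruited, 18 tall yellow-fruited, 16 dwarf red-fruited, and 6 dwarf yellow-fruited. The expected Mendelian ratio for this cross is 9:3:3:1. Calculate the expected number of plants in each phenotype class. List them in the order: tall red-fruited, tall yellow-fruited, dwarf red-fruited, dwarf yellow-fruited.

Expected counts for N = 95 under a 9:3:3:1 ratio (total parts = 16):
  tall red-fruited: 95 × 9/16 = 53.4375
  tall yellow-fruited: 95 × 3/16 = 17.8125
  dwarf red-fruited: 95 × 3/16 = 17.8125
  dwarf yellow-fruited: 95 × 1/16 = 5.9375

53.4375, 17.8125, 17.8125, 5.9375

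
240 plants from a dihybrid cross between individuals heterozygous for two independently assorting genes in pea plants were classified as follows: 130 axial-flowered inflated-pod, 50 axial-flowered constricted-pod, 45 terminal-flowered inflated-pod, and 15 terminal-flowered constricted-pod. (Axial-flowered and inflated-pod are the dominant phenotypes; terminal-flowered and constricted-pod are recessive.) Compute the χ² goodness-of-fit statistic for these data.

A dihybrid F₂ with independent assortment and complete dominance at both loci gives a 9:3:3:1 phenotypic ratio.
Total ratio parts = 16. Expected numbers out of 240:
  axial-flowered inflated-pod: 240 × 9/16 = 135
  axial-flowered constricted-pod: 240 × 3/16 = 45
  terminal-flowered inflated-pod: 240 × 3/16 = 45
  terminal-flowered constricted-pod: 240 × 1/16 = 15
χ² = Σ (O − E)² / E
  axial-flowered inflated-pod: (130 − 135)² / 135 = 0.1852
  axial-flowered constricted-pod: (50 − 45)² / 45 = 0.5556
  terminal-flowered inflated-pod: (45 − 45)² / 45 = 0.0000
  terminal-flowered constricted-pod: (15 − 15)² / 15 = 0.0000
χ² = 0.1852 + 0.5556 + 0.0000 + 0.0000 = 0.7408 ≈ 0.741

0.741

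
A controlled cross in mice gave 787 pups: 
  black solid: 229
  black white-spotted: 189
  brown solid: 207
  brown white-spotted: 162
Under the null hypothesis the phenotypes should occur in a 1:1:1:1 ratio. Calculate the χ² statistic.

Expected counts for N = 787 under a 1:1:1:1 ratio (total parts = 4):
  black solid: 787 × 1/4 = 196.75
  black white-spotted: 787 × 1/4 = 196.75
  brown solid: 787 × 1/4 = 196.75
  brown white-spotted: 787 × 1/4 = 196.75
χ² = Σ (O − E)² / E
  black solid: (229 − 196.75)² / 196.75 = 5.2862
  black white-spotted: (189 − 196.75)² / 196.75 = 0.3053
  brown solid: (207 − 196.75)² / 196.75 = 0.5340
  brown white-spotted: (162 − 196.75)² / 196.75 = 6.1375
χ² = 5.2862 + 0.3053 + 0.5340 + 6.1375 = 12.263

12.263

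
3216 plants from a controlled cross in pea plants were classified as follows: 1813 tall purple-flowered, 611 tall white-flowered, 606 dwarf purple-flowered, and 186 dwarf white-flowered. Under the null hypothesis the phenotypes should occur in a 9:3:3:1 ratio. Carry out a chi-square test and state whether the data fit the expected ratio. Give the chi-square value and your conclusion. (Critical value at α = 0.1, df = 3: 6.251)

1.249; consistent

The 9:3:3:1 ratio has 16 parts, so with N = 3216 the expected counts are:
  tall purple-flowered: 3216 × 9/16 = 1809
  tall white-flowered: 3216 × 3/16 = 603
  dwarf purple-flowered: 3216 × 3/16 = 603
  dwarf white-flowered: 3216 × 1/16 = 201
χ² = Σ (O − E)² / E
  tall purple-flowered: (1813 − 1809)² / 1809 = 0.0088
  tall white-flowered: (611 − 603)² / 603 = 0.1061
  dwarf purple-flowered: (606 − 603)² / 603 = 0.0149
  dwarf white-flowered: (186 − 201)² / 201 = 1.1194
χ² = 0.0088 + 0.1061 + 0.0149 + 1.1194 = 1.2492 ≈ 1.249
Degrees of freedom = 4 − 1 = 3; critical value at α = 0.1 is 6.251.
Since 1.249 < 6.251, we fail to reject the null hypothesis — the data are consistent with the 9:3:3:1 ratio.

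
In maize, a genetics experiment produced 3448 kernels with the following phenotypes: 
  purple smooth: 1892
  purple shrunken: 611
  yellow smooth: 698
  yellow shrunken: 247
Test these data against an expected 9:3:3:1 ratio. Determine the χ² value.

Under the 9:3:3:1 hypothesis (Σ ratio = 16, N = 3448):
  purple smooth: 3448 × 9/16 = 1939.5
  purple shrunken: 3448 × 3/16 = 646.5
  yellow smooth: 3448 × 3/16 = 646.5
  yellow shrunken: 3448 × 1/16 = 215.5
χ² = Σ (O − E)² / E
  purple smooth: (1892 − 1939.5)² / 1939.5 = 1.1633
  purple shrunken: (611 − 646.5)² / 646.5 = 1.9493
  yellow smooth: (698 − 646.5)² / 646.5 = 4.1025
  yellow shrunken: (247 − 215.5)² / 215.5 = 4.6044
χ² = 1.1633 + 1.9493 + 4.1025 + 4.6044 = 11.8195 ≈ 11.820

11.820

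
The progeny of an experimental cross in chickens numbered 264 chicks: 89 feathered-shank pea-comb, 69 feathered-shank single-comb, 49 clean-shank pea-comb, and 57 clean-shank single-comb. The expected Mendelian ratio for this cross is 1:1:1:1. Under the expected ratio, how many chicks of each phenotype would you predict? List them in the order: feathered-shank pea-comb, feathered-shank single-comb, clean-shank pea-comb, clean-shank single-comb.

The 1:1:1:1 ratio has 4 parts, so with N = 264 the expected counts are:
  feathered-shank pea-comb: 264 × 1/4 = 66
  feathered-shank single-comb: 264 × 1/4 = 66
  clean-shank pea-comb: 264 × 1/4 = 66
  clean-shank single-comb: 264 × 1/4 = 66

66, 66, 66, 66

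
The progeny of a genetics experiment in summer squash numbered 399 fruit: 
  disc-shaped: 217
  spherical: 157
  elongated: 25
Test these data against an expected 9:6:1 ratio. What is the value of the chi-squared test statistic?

0.610

Total ratio parts = 16. Expected numbers out of 399:
  disc-shaped: 399 × 9/16 = 224.4375
  spherical: 399 × 6/16 = 149.625
  elongated: 399 × 1/16 = 24.9375
χ² = Σ (O − E)² / E
  disc-shaped: (217 − 224.4375)² / 224.4375 = 0.2465
  spherical: (157 − 149.625)² / 149.625 = 0.3635
  elongated: (25 − 24.9375)² / 24.9375 = 0.0002
χ² = 0.2465 + 0.3635 + 0.0002 = 0.6102 ≈ 0.610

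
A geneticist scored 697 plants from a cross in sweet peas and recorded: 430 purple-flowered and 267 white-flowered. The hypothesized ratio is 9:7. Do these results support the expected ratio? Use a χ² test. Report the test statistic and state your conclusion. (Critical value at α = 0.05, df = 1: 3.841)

Under the 9:7 hypothesis (Σ ratio = 16, N = 697):
  purple-flowered: 697 × 9/16 = 392.0625
  white-flowered: 697 × 7/16 = 304.9375
χ² = Σ (O − E)² / E
  purple-flowered: (430 − 392.0625)² / 392.0625 = 3.6710
  white-flowered: (267 − 304.9375)² / 304.9375 = 4.7198
χ² = 3.6710 + 4.7198 = 8.3908 ≈ 8.391
Degrees of freedom = 2 − 1 = 1; critical value at α = 0.05 is 3.841.
Since 8.391 > 3.841, we reject the null hypothesis — the data do not fit the 9:7 ratio.

8.391; not consistent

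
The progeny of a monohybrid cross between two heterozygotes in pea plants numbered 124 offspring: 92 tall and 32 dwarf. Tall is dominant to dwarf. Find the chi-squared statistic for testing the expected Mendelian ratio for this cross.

0.043

For a monohybrid cross between heterozygotes with complete dominance, the expected phenotypic ratio is 3:1.
The 3:1 ratio has 4 parts, so with N = 124 the expected counts are:
  tall: 124 × 3/4 = 93
  dwarf: 124 × 1/4 = 31
χ² = Σ (O − E)² / E
  tall: (92 − 93)² / 93 = 0.0108
  dwarf: (32 − 31)² / 31 = 0.0323
χ² = 0.0108 + 0.0323 = 0.0431 ≈ 0.043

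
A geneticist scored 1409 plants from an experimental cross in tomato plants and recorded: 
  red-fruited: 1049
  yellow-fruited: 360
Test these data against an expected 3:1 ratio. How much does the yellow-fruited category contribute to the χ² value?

Total ratio parts = 4. Expected numbers out of 1409:
  red-fruited: 1409 × 3/4 = 1056.75
  yellow-fruited: 1409 × 1/4 = 352.25
Contribution of yellow-fruited: (360 − 352.25)² / 352.25 = 0.1705

0.171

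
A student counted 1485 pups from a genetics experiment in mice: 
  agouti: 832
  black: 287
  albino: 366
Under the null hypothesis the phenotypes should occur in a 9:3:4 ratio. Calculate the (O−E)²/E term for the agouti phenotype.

0.013

Expected counts for N = 1485 under a 9:3:4 ratio (total parts = 16):
  agouti: 1485 × 9/16 = 835.3125
  black: 1485 × 3/16 = 278.4375
  albino: 1485 × 4/16 = 371.25
Contribution of agouti: (832 − 835.3125)² / 835.3125 = 0.0131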